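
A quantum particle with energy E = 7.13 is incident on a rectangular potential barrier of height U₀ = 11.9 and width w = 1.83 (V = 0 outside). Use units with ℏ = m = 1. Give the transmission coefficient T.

Since E < U₀ the interior solution is evanescent with decay constant κ = √(2m(U₀ − E))/ℏ = 3.089.
κw = 5.652, sinh(κw) = 142.5.
The exact tunnelling result is T⁻¹ = 1 + U₀² sinh²(κw) / [4E(U₀ − E)] = 21130, so T = 0.0000473.

T = 0.0000473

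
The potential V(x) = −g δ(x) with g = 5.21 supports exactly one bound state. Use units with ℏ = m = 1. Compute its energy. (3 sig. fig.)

E = -13.6

For x ≠ 0 the bound state is ψ ∝ e^{−κ|x|}; integrating the TISE across the delta gives the cusp condition 2κ = 2mg/ℏ², so κ = 5.210.
Then E = −ℏ²κ²/(2m) = −mg²/(2ℏ²) = -13.57.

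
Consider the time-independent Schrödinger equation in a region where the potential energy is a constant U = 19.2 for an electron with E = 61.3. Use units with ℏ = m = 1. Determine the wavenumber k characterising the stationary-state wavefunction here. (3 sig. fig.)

With E > U the solution is oscillatory, ψ ∝ e^{±ikx} with k = √(2m(E − U))/ℏ.
k = √(2 × 1 × 42.1) = 9.176.

k = 9.18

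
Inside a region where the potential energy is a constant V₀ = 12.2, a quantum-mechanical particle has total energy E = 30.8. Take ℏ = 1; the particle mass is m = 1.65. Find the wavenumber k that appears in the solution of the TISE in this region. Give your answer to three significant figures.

k = 7.83

With E > V₀ the solution is oscillatory, ψ ∝ e^{±ikx} with k = √(2m(E − V₀))/ℏ.
k = √(2 × 1.65 × 18.6) = 7.835.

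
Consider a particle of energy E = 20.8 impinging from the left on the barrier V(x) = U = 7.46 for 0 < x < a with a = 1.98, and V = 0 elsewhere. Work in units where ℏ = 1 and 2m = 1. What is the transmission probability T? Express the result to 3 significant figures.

Above the barrier the interior wavenumber is k₂ = √(2m(E − U))/ℏ = 3.652, giving phase k₂a = 7.232.
T = [1 + U² sin²(k₂a) / (4E(E − U))]⁻¹ = 1/1.033 = 0.968.

T = 0.968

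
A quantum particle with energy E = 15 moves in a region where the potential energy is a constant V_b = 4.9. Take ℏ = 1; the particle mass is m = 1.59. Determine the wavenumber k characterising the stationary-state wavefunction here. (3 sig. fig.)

k = 5.67

With E > V_b the solution is oscillatory, ψ ∝ e^{±ikx} with k = √(2m(E − V_b))/ℏ.
k = √(2 × 1.59 × 10.1) = 5.667.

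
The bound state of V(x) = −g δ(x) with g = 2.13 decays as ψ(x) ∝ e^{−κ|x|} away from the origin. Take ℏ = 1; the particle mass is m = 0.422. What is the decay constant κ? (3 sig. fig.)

Integrating the TISE across x = 0 gives the cusp condition ψ'(0⁺) − ψ'(0⁻) = −(2mg/ℏ²)ψ(0).
With ψ ∝ e^{−κ|x|} this yields −2κ = −2mg/ℏ², so κ = mg/ℏ² = 0.8989.

κ = 0.899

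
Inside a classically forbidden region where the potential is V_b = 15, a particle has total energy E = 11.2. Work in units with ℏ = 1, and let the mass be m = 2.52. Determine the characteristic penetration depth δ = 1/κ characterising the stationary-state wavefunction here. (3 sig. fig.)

Since E < V_b the TISE in this region is ψ'' = κ²ψ with κ = √(2m(V_b − E))/ℏ.
κ = √(2 × 2.52 × 3.8) = 4.376. The penetration depth is δ = 1/κ = 0.229.

δ = 0.229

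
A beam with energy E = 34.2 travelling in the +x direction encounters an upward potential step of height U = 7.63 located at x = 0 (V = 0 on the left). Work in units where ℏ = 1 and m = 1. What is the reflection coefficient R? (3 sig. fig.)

The wavenumbers are k₁ = √(2mE)/ℏ = 8.270 on the left and k₂ = √(2m(E − U))/ℏ = 7.290 on the right.
Matching ψ and ψ′ at x = 0 gives r = (k₁ − k₂)/(k₁ + k₂), so R = r² = 0.003972 and T = 1 − R = 0.9960.

R = 0.00397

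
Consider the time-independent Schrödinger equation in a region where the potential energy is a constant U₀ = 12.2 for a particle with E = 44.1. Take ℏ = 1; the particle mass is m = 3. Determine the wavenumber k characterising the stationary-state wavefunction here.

k = 13.8

With E > U₀ the solution is oscillatory, ψ ∝ e^{±ikx} with k = √(2m(E − U₀))/ℏ.
k = √(2 × 3 × 31.9) = 13.83.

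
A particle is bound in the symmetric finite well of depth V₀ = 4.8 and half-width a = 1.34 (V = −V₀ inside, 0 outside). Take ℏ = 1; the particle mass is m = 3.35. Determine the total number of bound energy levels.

N = 5

The dimensionless depth is z₀ = a√(2mV₀)/ℏ = 1.34 × √(32.16) = 7.599.
The even/odd transcendental equations gain one root per π/2 in z₀, giving N = 1 + ⌊2z₀/π⌋ = 1 + ⌊4.838⌋ = 5.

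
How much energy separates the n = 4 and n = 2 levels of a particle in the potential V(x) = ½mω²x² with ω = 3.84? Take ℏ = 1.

E_n = ℏω(n + ½), so ΔE = (4 − 2) ℏω = 2 × 3.84 = 7.680.

ΔE = 7.68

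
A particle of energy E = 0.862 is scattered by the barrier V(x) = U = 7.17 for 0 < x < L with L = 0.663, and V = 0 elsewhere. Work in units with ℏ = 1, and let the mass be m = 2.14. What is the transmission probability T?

T = 0.00172

Since E < U the interior solution is evanescent with decay constant κ = √(2m(U − E))/ℏ = 5.196.
κL = 3.445, sinh(κL) = 15.65.
Matching ψ, ψ′ at both faces gives T = [1 + U² sinh²(κL) / (4E(U − E))]⁻¹ = 1/580.3 = 0.00172.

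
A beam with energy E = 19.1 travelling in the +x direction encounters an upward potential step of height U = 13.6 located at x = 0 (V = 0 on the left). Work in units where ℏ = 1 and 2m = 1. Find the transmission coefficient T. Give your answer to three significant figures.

On each side the TISE gives plane waves with k = √(2m(E − V))/ℏ: k₁ = √(2·½·19.1) = 4.370, k₂ = √(2·½·5.5) = 2.345.
Continuity of ψ and ψ′ at the step yields the reflection amplitude r = (k₁ − k₂)/(k₁ + k₂) = 0.3016; thus R = |r|² = 0.09094, T = 0.9091.

T = 0.909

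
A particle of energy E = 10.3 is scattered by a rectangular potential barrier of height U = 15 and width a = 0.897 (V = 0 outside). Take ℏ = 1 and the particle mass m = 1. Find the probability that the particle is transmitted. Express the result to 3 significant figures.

T = 0.0140

Since E < U the interior solution is evanescent with decay constant κ = √(2m(U − E))/ℏ = 3.066.
κa = 2.750, sinh(κa) = 7.791.
Matching ψ, ψ′ at both faces gives T = [1 + U² sinh²(κa) / (4E(U − E))]⁻¹ = 1/71.52 = 0.0140.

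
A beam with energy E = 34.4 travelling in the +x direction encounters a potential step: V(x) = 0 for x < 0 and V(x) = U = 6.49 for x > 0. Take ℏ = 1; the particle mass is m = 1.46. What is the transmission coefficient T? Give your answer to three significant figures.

The wavenumbers are k₁ = √(2mE)/ℏ = 10.02 on the left and k₂ = √(2m(E − U))/ℏ = 9.028 on the right.
Matching ψ and ψ′ at x = 0 gives r = (k₁ − k₂)/(k₁ + k₂), so R = r² = 0.002727 and T = 1 − R = 0.9973.

T = 0.997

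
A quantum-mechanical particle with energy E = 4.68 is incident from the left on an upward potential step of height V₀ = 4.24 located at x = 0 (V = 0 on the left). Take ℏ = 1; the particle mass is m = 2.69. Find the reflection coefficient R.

R = 0.282

On each side the TISE gives plane waves with k = √(2m(E − V))/ℏ: k₁ = √(2·2.69·4.68) = 5.018, k₂ = √(2·2.69·0.44) = 1.539.
Matching ψ and ψ′ at x = 0 gives r = (k₁ − k₂)/(k₁ + k₂), so R = r² = 0.2816 and T = 1 − R = 0.7184.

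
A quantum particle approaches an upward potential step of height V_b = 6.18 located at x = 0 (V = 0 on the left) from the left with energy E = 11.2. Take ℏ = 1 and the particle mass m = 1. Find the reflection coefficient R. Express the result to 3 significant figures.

R = 0.0392

The wavenumbers are k₁ = √(2mE)/ℏ = 4.733 on the left and k₂ = √(2m(E − V_b))/ℏ = 3.169 on the right.
Matching ψ and ψ′ at x = 0 gives r = (k₁ − k₂)/(k₁ + k₂), so R = r² = 0.03919 and T = 1 − R = 0.9608.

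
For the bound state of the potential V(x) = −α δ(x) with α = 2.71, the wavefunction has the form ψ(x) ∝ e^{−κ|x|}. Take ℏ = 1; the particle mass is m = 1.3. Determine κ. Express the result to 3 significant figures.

κ = 3.52

Integrate −(ℏ²/2m)ψ'' − αδ(x)ψ = Eψ from −ε to +ε: the ψ'' term gives ψ'(0⁺) − ψ'(0⁻) and the δ term gives −(2mα/ℏ²)ψ(0).
With ψ ∝ e^{−κ|x|} this yields −2κ = −2mα/ℏ², so κ = mα/ℏ² = 3.523.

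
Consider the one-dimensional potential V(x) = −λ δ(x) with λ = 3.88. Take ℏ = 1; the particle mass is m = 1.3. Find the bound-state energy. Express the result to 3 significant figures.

E = -9.79

For x ≠ 0 the bound state is ψ ∝ e^{−κ|x|}; integrating the TISE across the delta gives the cusp condition 2κ = 2mλ/ℏ², so κ = 5.044.
Then E = −ℏ²κ²/(2m) = −mλ²/(2ℏ²) = -9.785.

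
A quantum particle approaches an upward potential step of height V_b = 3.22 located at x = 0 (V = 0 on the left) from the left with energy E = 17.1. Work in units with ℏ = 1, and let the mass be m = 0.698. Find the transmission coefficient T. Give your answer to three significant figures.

The wavenumbers are k₁ = √(2mE)/ℏ = 4.886 on the left and k₂ = √(2m(E − V_b))/ℏ = 4.402 on the right.
Matching ψ and ψ′ at x = 0 gives r = (k₁ − k₂)/(k₁ + k₂), so R = r² = 0.002715 and T = 1 − R = 0.9973.

T = 0.997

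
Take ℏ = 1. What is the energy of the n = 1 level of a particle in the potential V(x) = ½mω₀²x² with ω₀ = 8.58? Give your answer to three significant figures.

E = 12.9

Using E_n = (n + ½)ℏω₀: E_1 = 1.5 × 8.58 = 12.87.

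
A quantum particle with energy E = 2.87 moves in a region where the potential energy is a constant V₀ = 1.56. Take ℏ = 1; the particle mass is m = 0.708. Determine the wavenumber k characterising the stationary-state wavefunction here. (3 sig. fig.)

k = 1.36

With E > V₀ the solution is oscillatory, ψ ∝ e^{±ikx} with k = √(2m(E − V₀))/ℏ.
k = √(2 × 0.708 × 1.31) = 1.362.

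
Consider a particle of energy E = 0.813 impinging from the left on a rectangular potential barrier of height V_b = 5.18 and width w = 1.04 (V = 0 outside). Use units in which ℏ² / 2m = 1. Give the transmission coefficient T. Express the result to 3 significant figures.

E < V_b: inside the barrier ψ ∝ e^{±κx} with κ = √(2m(V_b − E))/ℏ = 2.090.
κw = 2.173, sinh(κw) = 4.337.
Matching ψ, ψ′ at both faces gives T = [1 + V_b² sinh²(κw) / (4E(V_b − E))]⁻¹ = 1/36.54 = 0.0274.

T = 0.0274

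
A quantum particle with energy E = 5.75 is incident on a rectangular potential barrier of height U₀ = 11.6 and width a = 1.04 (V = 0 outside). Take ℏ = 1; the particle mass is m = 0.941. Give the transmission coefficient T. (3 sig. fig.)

T = 0.00402

E < U₀: inside the barrier ψ ∝ e^{±κx} with κ = √(2m(U₀ − E))/ℏ = 3.318.
κa = 3.451, sinh(κa) = 15.75.
The exact tunnelling result is T⁻¹ = 1 + U₀² sinh²(κa) / [4E(U₀ − E)] = 249.0, so T = 0.00402.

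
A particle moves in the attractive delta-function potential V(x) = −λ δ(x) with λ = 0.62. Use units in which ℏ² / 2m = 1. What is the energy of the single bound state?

The bound state is ψ(x) = √κ e^{−κ|x|}. The derivative jump ψ'(0⁺) − ψ'(0⁻) = −(2mλ/ℏ²)ψ(0) fixes κ = mλ/ℏ² = 0.3100.
Then E = −ℏ²κ²/(2m) = −mλ²/(2ℏ²) = -0.09610.

E = -0.0961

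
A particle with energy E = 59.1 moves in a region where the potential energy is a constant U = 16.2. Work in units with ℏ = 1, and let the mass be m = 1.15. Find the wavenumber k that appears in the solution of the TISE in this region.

With E > U the solution is oscillatory, ψ ∝ e^{±ikx} with k = √(2m(E − U))/ℏ.
k = √(2 × 1.15 × 42.9) = 9.933.

k = 9.93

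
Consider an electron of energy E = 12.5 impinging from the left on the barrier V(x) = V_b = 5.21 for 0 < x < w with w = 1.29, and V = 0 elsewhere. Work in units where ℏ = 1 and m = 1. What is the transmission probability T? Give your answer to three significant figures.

Above the barrier the interior wavenumber is k₂ = √(2m(E − V_b))/ℏ = 3.818, giving phase k₂w = 4.926.
Matching at both interfaces gives T⁻¹ = 1 + V_b² sin²(k₂w) / [4E(E − V_b)] = 1.071, hence T = 0.934.

T = 0.934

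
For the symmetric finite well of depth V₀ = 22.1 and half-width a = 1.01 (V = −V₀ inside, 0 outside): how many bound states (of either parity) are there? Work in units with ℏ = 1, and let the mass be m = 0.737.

N = 4

Define the well-strength parameter z₀ = (a/ℏ)√(2mV₀) = 1.01 × √(2·0.737·22.1) = 5.765.
A new bound state (alternating even/odd) appears each time z₀ passes a multiple of π/2, so N = ⌊2z₀/π⌋ + 1 = ⌊3.670⌋ + 1 = 4.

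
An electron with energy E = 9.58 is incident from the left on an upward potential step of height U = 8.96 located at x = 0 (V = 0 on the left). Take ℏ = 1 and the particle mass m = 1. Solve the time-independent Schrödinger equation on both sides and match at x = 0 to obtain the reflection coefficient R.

R = 0.353

On each side the TISE gives plane waves with k = √(2m(E − V))/ℏ: k₁ = √(2·1·9.58) = 4.377, k₂ = √(2·1·0.62) = 1.114.
Continuity of ψ and ψ′ at the step yields the reflection amplitude r = (k₁ − k₂)/(k₁ + k₂) = 0.5944; thus R = |r|² = 0.3533, T = 0.6467.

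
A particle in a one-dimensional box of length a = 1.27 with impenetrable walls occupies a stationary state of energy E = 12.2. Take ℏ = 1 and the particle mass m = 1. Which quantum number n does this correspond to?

n = 2

For an infinite well E_n = n²π²ℏ²/(2ma²), so n = (a/πℏ)√(2mE).
n = (1.27/π) × √(2 × 1 × 12.2) = 1.997 → n = 2.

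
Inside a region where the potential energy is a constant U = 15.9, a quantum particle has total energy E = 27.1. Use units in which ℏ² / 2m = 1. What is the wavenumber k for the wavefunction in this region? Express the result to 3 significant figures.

k = 3.35

With E > U the solution is oscillatory, ψ ∝ e^{±ikx} with k = √(2m(E − U))/ℏ.
k = √(2 × 0.5 × 11.2) = 3.347.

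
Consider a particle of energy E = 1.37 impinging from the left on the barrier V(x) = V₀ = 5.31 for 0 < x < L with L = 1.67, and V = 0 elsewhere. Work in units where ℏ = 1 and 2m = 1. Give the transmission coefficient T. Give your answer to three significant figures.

Since E < V₀ the interior solution is evanescent with decay constant κ = √(2m(V₀ − E))/ℏ = 1.985.
κL = 3.315, sinh(κL) = 13.74.
The exact tunnelling result is T⁻¹ = 1 + V₀² sinh²(κL) / [4E(V₀ − E)] = 247.6, so T = 0.00404.

T = 0.00404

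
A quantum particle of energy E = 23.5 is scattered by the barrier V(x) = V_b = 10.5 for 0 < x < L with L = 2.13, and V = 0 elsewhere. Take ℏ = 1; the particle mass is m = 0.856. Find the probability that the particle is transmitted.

Above the barrier the interior wavenumber is k₂ = √(2m(E − V_b))/ℏ = 4.718, giving phase k₂L = 10.05.
Matching at both interfaces gives T⁻¹ = 1 + V_b² sin²(k₂L) / [4E(E − V_b)] = 1.031, hence T = 0.970.

T = 0.970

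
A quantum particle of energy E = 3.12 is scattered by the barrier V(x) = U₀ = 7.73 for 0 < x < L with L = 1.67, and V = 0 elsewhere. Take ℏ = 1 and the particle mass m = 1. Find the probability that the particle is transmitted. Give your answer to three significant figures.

E < U₀: inside the barrier ψ ∝ e^{±κx} with κ = √(2m(U₀ − E))/ℏ = 3.036.
κL = 5.071, sinh(κL) = 79.65.
The exact tunnelling result is T⁻¹ = 1 + U₀² sinh²(κL) / [4E(U₀ − E)] = 6590, so T = 0.000152.

T = 0.000152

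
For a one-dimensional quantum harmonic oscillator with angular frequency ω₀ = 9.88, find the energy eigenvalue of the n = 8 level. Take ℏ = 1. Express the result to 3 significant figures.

E = 84.0

Using E_n = (n + ½)ℏω₀: E_8 = 8.5 × 9.88 = 83.98.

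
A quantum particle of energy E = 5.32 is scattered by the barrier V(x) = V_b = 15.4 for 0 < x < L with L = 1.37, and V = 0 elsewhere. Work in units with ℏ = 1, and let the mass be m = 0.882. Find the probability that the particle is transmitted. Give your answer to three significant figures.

Since E < V_b the interior solution is evanescent with decay constant κ = √(2m(V_b − E))/ℏ = 4.217.
κL = 5.777, sinh(κL) = 161.4.
The exact tunnelling result is T⁻¹ = 1 + V_b² sinh²(κL) / [4E(V_b − E)] = 28800, so T = 0.0000347.

T = 0.0000347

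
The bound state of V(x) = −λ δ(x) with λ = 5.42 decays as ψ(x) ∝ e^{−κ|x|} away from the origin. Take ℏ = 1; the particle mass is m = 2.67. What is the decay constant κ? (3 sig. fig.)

Integrate −(ℏ²/2m)ψ'' − λδ(x)ψ = Eψ from −ε to +ε: the ψ'' term gives ψ'(0⁺) − ψ'(0⁻) and the δ term gives −(2mλ/ℏ²)ψ(0).
With ψ ∝ e^{−κ|x|} this yields −2κ = −2mλ/ℏ², so κ = mλ/ℏ² = 14.47.

κ = 14.5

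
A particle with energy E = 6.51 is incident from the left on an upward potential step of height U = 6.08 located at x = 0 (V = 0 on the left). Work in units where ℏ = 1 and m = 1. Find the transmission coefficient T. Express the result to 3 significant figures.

The wavenumbers are k₁ = √(2mE)/ℏ = 3.608 on the left and k₂ = √(2m(E − U))/ℏ = 0.9274 on the right.
Matching ψ and ψ′ at x = 0 gives r = (k₁ − k₂)/(k₁ + k₂), so R = r² = 0.3494 and T = 1 − R = 0.6506.

T = 0.651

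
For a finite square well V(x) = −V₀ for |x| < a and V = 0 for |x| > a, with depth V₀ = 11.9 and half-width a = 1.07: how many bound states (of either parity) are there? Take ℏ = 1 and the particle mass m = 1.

Define the well-strength parameter z₀ = (a/ℏ)√(2mV₀) = 1.07 × √(2·1·11.9) = 5.220.
The even/odd transcendental equations gain one root per π/2 in z₀, giving N = 1 + ⌊2z₀/π⌋ = 1 + ⌊3.323⌋ = 4.

N = 4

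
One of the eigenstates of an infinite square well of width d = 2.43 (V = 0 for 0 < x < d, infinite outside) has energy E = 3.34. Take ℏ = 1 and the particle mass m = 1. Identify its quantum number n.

n = 2

From E_n = n²π²ℏ²/(2md²) invert to n = √(2md²E)/(πℏ).
n = (2.43/π) × √(2 × 1 × 3.34) = 1.999 → n = 2.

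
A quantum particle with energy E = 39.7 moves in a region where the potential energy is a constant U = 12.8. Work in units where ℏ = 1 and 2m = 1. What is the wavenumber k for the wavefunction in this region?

k = 5.19

With E > U the solution is oscillatory, ψ ∝ e^{±ikx} with k = √(2m(E − U))/ℏ.
k = √(2 × 0.5 × 26.9) = 5.187.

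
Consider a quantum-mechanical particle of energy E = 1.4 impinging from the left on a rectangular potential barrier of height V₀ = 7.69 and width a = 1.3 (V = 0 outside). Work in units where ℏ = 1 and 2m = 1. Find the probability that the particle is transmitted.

T = 0.00351

Since E < V₀ the interior solution is evanescent with decay constant κ = √(2m(V₀ − E))/ℏ = 2.508.
κa = 3.260, sinh(κa) = 13.01.
Matching ψ, ψ′ at both faces gives T = [1 + V₀² sinh²(κa) / (4E(V₀ − E))]⁻¹ = 1/285.2 = 0.00351.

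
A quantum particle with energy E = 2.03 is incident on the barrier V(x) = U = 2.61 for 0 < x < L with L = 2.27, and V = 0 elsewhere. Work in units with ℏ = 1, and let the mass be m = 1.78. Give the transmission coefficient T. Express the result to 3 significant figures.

T = 0.00406

Since E < U the interior solution is evanescent with decay constant κ = √(2m(U − E))/ℏ = 1.437.
κL = 3.262, sinh(κL) = 13.03.
The exact tunnelling result is T⁻¹ = 1 + U² sinh²(κL) / [4E(U − E)] = 246.6, so T = 0.00406.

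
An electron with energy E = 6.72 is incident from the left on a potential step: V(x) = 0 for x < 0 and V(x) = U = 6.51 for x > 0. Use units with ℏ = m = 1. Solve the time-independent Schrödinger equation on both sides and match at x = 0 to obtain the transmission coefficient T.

T = 0.511

The wavenumbers are k₁ = √(2mE)/ℏ = 3.666 on the left and k₂ = √(2m(E − U))/ℏ = 0.6481 on the right.
Matching ψ and ψ′ at x = 0 gives r = (k₁ − k₂)/(k₁ + k₂), so R = r² = 0.4894 and T = 1 − R = 0.5106.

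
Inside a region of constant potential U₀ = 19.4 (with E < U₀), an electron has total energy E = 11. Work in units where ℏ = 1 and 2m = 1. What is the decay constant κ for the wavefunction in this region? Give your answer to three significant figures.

κ = 2.90

Since E < U₀ the TISE in this region is ψ'' = κ²ψ with κ = √(2m(U₀ − E))/ℏ.
κ = √(2 × 0.5 × 8.4) = 2.898.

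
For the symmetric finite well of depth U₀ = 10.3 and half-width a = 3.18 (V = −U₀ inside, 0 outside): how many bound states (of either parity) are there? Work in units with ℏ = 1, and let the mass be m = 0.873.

N = 9

The dimensionless depth is z₀ = a√(2mU₀)/ℏ = 3.18 × √(17.98) = 13.49.
The even/odd transcendental equations gain one root per π/2 in z₀, giving N = 1 + ⌊2z₀/π⌋ = 1 + ⌊8.585⌋ = 9.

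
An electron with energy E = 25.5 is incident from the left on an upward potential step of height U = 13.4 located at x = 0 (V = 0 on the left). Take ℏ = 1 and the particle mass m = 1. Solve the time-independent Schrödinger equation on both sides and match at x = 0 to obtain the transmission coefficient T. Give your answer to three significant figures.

T = 0.966

The wavenumbers are k₁ = √(2mE)/ℏ = 7.141 on the left and k₂ = √(2m(E − U))/ℏ = 4.919 on the right.
Continuity of ψ and ψ′ at the step yields the reflection amplitude r = (k₁ − k₂)/(k₁ + k₂) = 0.1842; thus R = |r|² = 0.03394, T = 0.9661.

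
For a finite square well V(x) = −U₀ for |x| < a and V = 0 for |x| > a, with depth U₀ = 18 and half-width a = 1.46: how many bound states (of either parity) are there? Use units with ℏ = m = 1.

N = 6

The dimensionless depth is z₀ = a√(2mU₀)/ℏ = 1.46 × √(36.00) = 8.760.
The even/odd transcendental equations gain one root per π/2 in z₀, giving N = 1 + ⌊2z₀/π⌋ = 1 + ⌊5.577⌋ = 6.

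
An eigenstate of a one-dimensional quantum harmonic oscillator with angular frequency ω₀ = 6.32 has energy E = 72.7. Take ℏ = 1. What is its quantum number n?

Invert E_n = (n + ½)ℏω₀: n = E/ℏω₀ − ½ = 11.003, so n = 11.

n = 11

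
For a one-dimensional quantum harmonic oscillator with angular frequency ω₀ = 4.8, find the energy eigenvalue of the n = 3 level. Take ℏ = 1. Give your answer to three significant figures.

E = 16.8

The oscillator eigenvalues are E_n = ℏω₀(n + ½), so E_3 = 4.8 × 3.5 = 16.80.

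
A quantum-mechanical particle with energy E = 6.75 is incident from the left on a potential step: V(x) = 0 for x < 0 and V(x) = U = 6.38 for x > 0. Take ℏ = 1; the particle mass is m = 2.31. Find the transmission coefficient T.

T = 0.615

The wavenumbers are k₁ = √(2mE)/ℏ = 5.584 on the left and k₂ = √(2m(E − U))/ℏ = 1.307 on the right.
Continuity of ψ and ψ′ at the step yields the reflection amplitude r = (k₁ − k₂)/(k₁ + k₂) = 0.6206; thus R = |r|² = 0.3851, T = 0.6149.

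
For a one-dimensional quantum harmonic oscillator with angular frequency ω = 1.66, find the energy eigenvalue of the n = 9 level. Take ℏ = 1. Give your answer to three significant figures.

The oscillator eigenvalues are E_n = ℏω(n + ½), so E_9 = 1.66 × 9.5 = 15.77.

E = 15.8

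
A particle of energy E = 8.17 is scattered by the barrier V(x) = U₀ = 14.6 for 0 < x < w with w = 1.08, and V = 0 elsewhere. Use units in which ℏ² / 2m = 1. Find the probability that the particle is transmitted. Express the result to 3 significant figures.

E < U₀: inside the barrier ψ ∝ e^{±κx} with κ = √(2m(U₀ − E))/ℏ = 2.536.
κw = 2.739, sinh(κw) = 7.700.
The exact tunnelling result is T⁻¹ = 1 + U₀² sinh²(κw) / [4E(U₀ − E)] = 61.15, so T = 0.0164.

T = 0.0164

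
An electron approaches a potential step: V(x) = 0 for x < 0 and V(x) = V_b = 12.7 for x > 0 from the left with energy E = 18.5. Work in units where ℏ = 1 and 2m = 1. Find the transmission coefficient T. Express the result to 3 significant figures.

T = 0.920

On each side the TISE gives plane waves with k = √(2m(E − V))/ℏ: k₁ = √(2·½·18.5) = 4.301, k₂ = √(2·½·5.8) = 2.408.
Continuity of ψ and ψ′ at the step yields the reflection amplitude r = (k₁ − k₂)/(k₁ + k₂) = 0.2821; thus R = |r|² = 0.07959, T = 0.9204.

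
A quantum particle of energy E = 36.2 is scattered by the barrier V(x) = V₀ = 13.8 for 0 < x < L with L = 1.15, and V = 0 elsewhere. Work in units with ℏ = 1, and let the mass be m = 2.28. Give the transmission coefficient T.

Above the barrier the interior wavenumber is k₂ = √(2m(E − V₀))/ℏ = 10.11, giving phase k₂L = 11.62.
Matching at both interfaces gives T⁻¹ = 1 + V₀² sin²(k₂L) / [4E(E − V₀)] = 1.038, hence T = 0.963.

T = 0.963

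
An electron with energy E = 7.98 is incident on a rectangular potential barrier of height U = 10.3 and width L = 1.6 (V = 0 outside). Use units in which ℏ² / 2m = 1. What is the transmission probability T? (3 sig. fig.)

E < U: inside the barrier ψ ∝ e^{±κx} with κ = √(2m(U − E))/ℏ = 1.523.
κL = 2.437, sinh(κL) = 5.676.
Matching ψ, ψ′ at both faces gives T = [1 + U² sinh²(κL) / (4E(U − E))]⁻¹ = 1/47.15 = 0.0212.

T = 0.0212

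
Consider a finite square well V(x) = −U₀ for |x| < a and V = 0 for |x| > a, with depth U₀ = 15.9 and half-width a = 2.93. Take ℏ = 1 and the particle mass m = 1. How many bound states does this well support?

N = 11

Define the well-strength parameter z₀ = (a/ℏ)√(2mU₀) = 2.93 × √(2·1·15.9) = 16.52.
A new bound state (alternating even/odd) appears each time z₀ passes a multiple of π/2, so N = ⌊2z₀/π⌋ + 1 = ⌊10.52⌋ + 1 = 11.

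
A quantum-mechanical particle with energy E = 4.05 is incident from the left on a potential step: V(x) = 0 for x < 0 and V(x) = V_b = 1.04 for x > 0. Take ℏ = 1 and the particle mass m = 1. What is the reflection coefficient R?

R = 0.00548

The wavenumbers are k₁ = √(2mE)/ℏ = 2.846 on the left and k₂ = √(2m(E − V_b))/ℏ = 2.454 on the right.
Matching ψ and ψ′ at x = 0 gives r = (k₁ − k₂)/(k₁ + k₂), so R = r² = 0.005485 and T = 1 − R = 0.9945.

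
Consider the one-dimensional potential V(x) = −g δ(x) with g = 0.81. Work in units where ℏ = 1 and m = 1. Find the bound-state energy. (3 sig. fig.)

For x ≠ 0 the bound state is ψ ∝ e^{−κ|x|}; integrating the TISE across the delta gives the cusp condition 2κ = 2mg/ℏ², so κ = 0.8100.
Then E = −ℏ²κ²/(2m) = −mg²/(2ℏ²) = -0.3281.

E = -0.328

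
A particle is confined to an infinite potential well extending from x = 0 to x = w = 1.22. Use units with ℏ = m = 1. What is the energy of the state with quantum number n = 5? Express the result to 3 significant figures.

The infinite-well eigenfunctions ψ_n = √(2/w) sin(nπx/w) vanish at both walls, giving E_n = n²π²ℏ²/(2mw²).
E_5 = 5² × π² / (2 × 1 × 1.22²) = 82.89.

E = 82.9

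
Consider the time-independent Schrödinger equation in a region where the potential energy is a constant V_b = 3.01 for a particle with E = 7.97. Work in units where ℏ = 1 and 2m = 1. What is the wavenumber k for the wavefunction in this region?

k = 2.23

With E > V_b the solution is oscillatory, ψ ∝ e^{±ikx} with k = √(2m(E − V_b))/ℏ.
k = √(2 × 0.5 × 4.96) = 2.227.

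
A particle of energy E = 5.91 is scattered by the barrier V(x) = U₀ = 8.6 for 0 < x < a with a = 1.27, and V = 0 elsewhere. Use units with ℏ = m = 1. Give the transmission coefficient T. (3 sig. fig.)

T = 0.00946

Since E < U₀ the interior solution is evanescent with decay constant κ = √(2m(U₀ − E))/ℏ = 2.319.
κa = 2.946, sinh(κa) = 9.486.
Matching ψ, ψ′ at both faces gives T = [1 + U₀² sinh²(κa) / (4E(U₀ − E))]⁻¹ = 1/105.7 = 0.00946.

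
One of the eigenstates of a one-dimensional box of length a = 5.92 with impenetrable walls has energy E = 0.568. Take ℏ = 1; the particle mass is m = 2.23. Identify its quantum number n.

n = 3

From E_n = n²π²ℏ²/(2ma²) invert to n = √(2ma²E)/(πℏ).
n = (5.92/π) × √(2 × 2.23 × 0.568) = 2.999 → n = 3.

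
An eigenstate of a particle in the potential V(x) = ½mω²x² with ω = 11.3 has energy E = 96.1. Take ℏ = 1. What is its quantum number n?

n = 8

E_n = ℏω(n + ½) ⇒ n = E/(ℏω) − ½ = 96.1/11.3 − 0.5 = 8.004 → n = 8.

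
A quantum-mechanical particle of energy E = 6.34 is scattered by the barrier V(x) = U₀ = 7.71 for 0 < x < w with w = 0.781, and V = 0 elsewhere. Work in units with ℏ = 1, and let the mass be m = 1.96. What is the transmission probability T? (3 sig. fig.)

T = 0.0620

E < U₀: inside the barrier ψ ∝ e^{±κx} with κ = √(2m(U₀ − E))/ℏ = 2.317.
κw = 1.810, sinh(κw) = 2.973.
The exact tunnelling result is T⁻¹ = 1 + U₀² sinh²(κw) / [4E(U₀ − E)] = 16.12, so T = 0.0620.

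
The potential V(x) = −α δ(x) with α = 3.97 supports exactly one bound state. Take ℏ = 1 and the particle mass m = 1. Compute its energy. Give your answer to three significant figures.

For x ≠ 0 the bound state is ψ ∝ e^{−κ|x|}; integrating the TISE across the delta gives the cusp condition 2κ = 2mα/ℏ², so κ = 3.970.
Then E = −ℏ²κ²/(2m) = −mα²/(2ℏ²) = -7.880.

E = -7.88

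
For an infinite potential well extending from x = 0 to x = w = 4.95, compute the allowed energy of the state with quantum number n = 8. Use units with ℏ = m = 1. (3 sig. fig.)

E = 12.9

The infinite-well eigenfunctions ψ_n = √(2/w) sin(nπx/w) vanish at both walls, giving E_n = n²π²ℏ²/(2mw²).
E_8 = 8² × π² / (2 × 1 × 4.95²) = 12.89.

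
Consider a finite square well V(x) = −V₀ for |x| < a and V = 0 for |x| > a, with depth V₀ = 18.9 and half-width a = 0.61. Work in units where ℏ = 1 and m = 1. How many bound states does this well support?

N = 3

Define the well-strength parameter z₀ = (a/ℏ)√(2mV₀) = 0.61 × √(2·1·18.9) = 3.750.
A new bound state (alternating even/odd) appears each time z₀ passes a multiple of π/2, so N = ⌊2z₀/π⌋ + 1 = ⌊2.388⌋ + 1 = 3.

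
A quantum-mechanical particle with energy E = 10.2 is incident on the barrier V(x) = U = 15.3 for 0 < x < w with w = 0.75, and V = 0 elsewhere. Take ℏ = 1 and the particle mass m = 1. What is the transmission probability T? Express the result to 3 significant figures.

T = 0.0292

E < U: inside the barrier ψ ∝ e^{±κx} with κ = √(2m(U − E))/ℏ = 3.194.
κw = 2.395, sinh(κw) = 5.440.
Matching ψ, ψ′ at both faces gives T = [1 + U² sinh²(κw) / (4E(U − E))]⁻¹ = 1/34.30 = 0.0292.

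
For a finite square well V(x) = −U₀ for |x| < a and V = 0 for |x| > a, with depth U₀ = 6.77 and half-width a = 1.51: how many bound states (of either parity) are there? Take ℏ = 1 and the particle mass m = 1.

Define the well-strength parameter z₀ = (a/ℏ)√(2mU₀) = 1.51 × √(2·1·6.77) = 5.556.
The even/odd transcendental equations gain one root per π/2 in z₀, giving N = 1 + ⌊2z₀/π⌋ = 1 + ⌊3.537⌋ = 4.

N = 4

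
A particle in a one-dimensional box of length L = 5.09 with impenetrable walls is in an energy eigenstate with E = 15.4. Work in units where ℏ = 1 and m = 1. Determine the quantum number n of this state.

n = 9

From E_n = n²π²ℏ²/(2mL²) invert to n = √(2mL²E)/(πℏ).
n = (5.09/π) × √(2 × 1 × 15.4) = 8.992 → n = 9.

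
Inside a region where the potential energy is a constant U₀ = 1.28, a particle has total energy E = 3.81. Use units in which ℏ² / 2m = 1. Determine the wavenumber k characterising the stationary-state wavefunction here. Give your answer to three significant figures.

With E > U₀ the solution is oscillatory, ψ ∝ e^{±ikx} with k = √(2m(E − U₀))/ℏ.
k = √(2 × 0.5 × 2.53) = 1.591.

k = 1.59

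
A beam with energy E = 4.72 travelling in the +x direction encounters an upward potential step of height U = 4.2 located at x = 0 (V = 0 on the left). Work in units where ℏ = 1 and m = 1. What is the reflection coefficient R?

On each side the TISE gives plane waves with k = √(2m(E − V))/ℏ: k₁ = √(2·1·4.72) = 3.072, k₂ = √(2·1·0.52) = 1.020.
Continuity of ψ and ψ′ at the step yields the reflection amplitude r = (k₁ − k₂)/(k₁ + k₂) = 0.5016; thus R = |r|² = 0.2516, T = 0.7484.

R = 0.252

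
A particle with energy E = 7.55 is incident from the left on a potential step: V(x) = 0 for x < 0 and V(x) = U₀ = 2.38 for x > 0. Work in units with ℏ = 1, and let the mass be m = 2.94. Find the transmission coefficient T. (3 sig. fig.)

T = 0.991

The wavenumbers are k₁ = √(2mE)/ℏ = 6.663 on the left and k₂ = √(2m(E − U₀))/ℏ = 5.514 on the right.
Matching ψ and ψ′ at x = 0 gives r = (k₁ − k₂)/(k₁ + k₂), so R = r² = 0.008909 and T = 1 − R = 0.9911.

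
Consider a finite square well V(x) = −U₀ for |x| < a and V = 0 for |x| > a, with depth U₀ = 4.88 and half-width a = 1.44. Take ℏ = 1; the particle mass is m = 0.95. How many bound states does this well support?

N = 3

Define the well-strength parameter z₀ = (a/ℏ)√(2mU₀) = 1.44 × √(2·0.95·4.88) = 4.385.
A new bound state (alternating even/odd) appears each time z₀ passes a multiple of π/2, so N = ⌊2z₀/π⌋ + 1 = ⌊2.791⌋ + 1 = 3.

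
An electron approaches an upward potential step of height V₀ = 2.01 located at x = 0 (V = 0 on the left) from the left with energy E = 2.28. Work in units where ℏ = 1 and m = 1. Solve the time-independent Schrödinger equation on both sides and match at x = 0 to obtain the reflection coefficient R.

R = 0.238

The wavenumbers are k₁ = √(2mE)/ℏ = 2.135 on the left and k₂ = √(2m(E − V₀))/ℏ = 0.7348 on the right.
Continuity of ψ and ψ′ at the step yields the reflection amplitude r = (k₁ − k₂)/(k₁ + k₂) = 0.4880; thus R = |r|² = 0.2381, T = 0.7619.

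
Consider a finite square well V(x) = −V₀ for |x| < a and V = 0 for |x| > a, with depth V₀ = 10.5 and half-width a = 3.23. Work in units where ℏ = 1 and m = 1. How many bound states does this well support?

N = 10

The dimensionless depth is z₀ = a√(2mV₀)/ℏ = 3.23 × √(21.00) = 14.80.
The even/odd transcendental equations gain one root per π/2 in z₀, giving N = 1 + ⌊2z₀/π⌋ = 1 + ⌊9.423⌋ = 10.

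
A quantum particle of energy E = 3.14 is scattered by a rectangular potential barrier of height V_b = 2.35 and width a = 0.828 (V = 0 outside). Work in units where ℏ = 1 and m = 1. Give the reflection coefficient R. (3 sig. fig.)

E > V_b: inside the barrier k₂ = √(2m(E − V_b))/ℏ = 1.257, k₂a = 1.041.
T = [1 + V_b² sin²(k₂a) / (4E(E − V_b))]⁻¹ = 1/1.414 = 0.707.
R = 1 − T = 0.293.

R = 0.293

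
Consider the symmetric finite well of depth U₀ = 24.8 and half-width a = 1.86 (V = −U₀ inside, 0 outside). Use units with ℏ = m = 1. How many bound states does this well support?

Define the well-strength parameter z₀ = (a/ℏ)√(2mU₀) = 1.86 × √(2·1·24.8) = 13.10.
The even/odd transcendental equations gain one root per π/2 in z₀, giving N = 1 + ⌊2z₀/π⌋ = 1 + ⌊8.339⌋ = 9.

N = 9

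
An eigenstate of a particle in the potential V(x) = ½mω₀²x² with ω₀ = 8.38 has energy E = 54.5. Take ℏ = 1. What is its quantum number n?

n = 6

Invert E_n = (n + ½)ℏω₀: n = E/ℏω₀ − ½ = 6.004, so n = 6.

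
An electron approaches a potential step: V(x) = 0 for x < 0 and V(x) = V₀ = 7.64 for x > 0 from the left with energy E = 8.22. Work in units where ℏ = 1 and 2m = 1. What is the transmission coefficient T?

T = 0.663

The wavenumbers are k₁ = √(2mE)/ℏ = 2.867 on the left and k₂ = √(2m(E − V₀))/ℏ = 0.7616 on the right.
Continuity of ψ and ψ′ at the step yields the reflection amplitude r = (k₁ − k₂)/(k₁ + k₂) = 0.5802; thus R = |r|² = 0.3367, T = 0.6633.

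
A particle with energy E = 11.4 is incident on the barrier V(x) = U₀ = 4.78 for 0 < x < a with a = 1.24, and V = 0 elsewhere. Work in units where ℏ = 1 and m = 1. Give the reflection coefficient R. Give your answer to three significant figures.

R = 0.0678

E > U₀: inside the barrier k₂ = √(2m(E − U₀))/ℏ = 3.639, k₂a = 4.512.
Matching at both interfaces gives T⁻¹ = 1 + U₀² sin²(k₂a) / [4E(E − U₀)] = 1.073, hence T = 0.932.
R = 1 − T = 0.0678.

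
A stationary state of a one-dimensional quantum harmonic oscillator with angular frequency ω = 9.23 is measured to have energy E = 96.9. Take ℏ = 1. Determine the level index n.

n = 10

E_n = ℏω(n + ½) ⇒ n = E/(ℏω) − ½ = 96.9/9.23 − 0.5 = 9.998 → n = 10.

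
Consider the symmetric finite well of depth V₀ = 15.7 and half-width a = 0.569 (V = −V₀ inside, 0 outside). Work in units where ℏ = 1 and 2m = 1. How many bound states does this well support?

N = 2

Define the well-strength parameter z₀ = (a/ℏ)√(2mV₀) = 0.569 × √(2·0.5·15.7) = 2.255.
A new bound state (alternating even/odd) appears each time z₀ passes a multiple of π/2, so N = ⌊2z₀/π⌋ + 1 = ⌊1.435⌋ + 1 = 2.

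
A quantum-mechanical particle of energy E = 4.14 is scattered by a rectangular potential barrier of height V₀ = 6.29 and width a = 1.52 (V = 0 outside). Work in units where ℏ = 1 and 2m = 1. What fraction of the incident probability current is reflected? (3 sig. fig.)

E < V₀: inside the barrier ψ ∝ e^{±κx} with κ = √(2m(V₀ − E))/ℏ = 1.466.
κa = 2.229, sinh(κa) = 4.590.
The exact tunnelling result is T⁻¹ = 1 + V₀² sinh²(κa) / [4E(V₀ − E)] = 24.41, so T = 0.0410.
R = 1 − T = 0.959.

R = 0.959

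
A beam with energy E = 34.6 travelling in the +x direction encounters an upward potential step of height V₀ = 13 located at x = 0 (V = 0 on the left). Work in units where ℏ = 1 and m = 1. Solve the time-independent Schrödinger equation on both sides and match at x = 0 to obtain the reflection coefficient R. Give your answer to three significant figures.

R = 0.0137

The wavenumbers are k₁ = √(2mE)/ℏ = 8.319 on the left and k₂ = √(2m(E − V₀))/ℏ = 6.573 on the right.
Matching ψ and ψ′ at x = 0 gives r = (k₁ − k₂)/(k₁ + k₂), so R = r² = 0.01375 and T = 1 − R = 0.9863.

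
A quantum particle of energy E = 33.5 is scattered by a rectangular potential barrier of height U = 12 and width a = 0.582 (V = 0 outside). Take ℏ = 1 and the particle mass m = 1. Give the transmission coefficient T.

E > U: inside the barrier k₂ = √(2m(E − U))/ℏ = 6.557, k₂a = 3.816.
T = [1 + U² sin²(k₂a) / (4E(E − U))]⁻¹ = 1/1.020 = 0.981.

T = 0.981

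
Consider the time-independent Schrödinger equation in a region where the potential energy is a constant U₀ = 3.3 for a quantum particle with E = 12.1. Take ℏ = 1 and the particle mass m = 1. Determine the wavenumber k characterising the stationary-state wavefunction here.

k = 4.20

With E > U₀ the solution is oscillatory, ψ ∝ e^{±ikx} with k = √(2m(E − U₀))/ℏ.
k = √(2 × 1 × 8.8) = 4.195.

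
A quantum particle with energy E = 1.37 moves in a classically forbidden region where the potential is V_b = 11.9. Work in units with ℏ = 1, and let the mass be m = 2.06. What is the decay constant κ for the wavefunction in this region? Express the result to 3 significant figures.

κ = 6.59

Since E < V_b the TISE in this region is ψ'' = κ²ψ with κ = √(2m(V_b − E))/ℏ.
κ = √(2 × 2.06 × 10.53) = 6.587.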